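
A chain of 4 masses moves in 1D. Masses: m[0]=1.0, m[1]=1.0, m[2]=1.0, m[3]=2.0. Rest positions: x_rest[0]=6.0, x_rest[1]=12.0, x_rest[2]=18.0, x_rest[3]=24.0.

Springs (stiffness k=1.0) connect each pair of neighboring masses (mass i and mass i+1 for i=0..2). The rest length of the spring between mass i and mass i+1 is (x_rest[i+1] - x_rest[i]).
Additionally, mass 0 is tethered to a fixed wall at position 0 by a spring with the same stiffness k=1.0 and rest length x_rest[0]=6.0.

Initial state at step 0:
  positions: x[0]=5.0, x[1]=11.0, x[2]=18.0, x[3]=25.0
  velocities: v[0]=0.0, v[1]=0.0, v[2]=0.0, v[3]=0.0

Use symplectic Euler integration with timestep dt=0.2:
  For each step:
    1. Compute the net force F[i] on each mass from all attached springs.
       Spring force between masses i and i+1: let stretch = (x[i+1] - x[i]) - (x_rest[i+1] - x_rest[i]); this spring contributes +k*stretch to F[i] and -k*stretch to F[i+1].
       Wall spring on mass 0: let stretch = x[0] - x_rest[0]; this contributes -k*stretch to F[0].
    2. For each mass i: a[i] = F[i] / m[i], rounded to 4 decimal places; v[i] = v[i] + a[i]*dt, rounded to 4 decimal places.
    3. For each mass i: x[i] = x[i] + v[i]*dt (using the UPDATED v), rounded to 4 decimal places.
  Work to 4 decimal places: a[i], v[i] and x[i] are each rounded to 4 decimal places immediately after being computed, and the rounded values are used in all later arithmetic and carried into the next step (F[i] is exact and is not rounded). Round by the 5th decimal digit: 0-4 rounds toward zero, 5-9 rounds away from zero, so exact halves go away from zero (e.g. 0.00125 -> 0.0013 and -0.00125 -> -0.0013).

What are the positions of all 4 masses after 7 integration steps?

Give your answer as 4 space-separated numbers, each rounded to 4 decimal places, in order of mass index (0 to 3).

Step 0: x=[5.0000 11.0000 18.0000 25.0000] v=[0.0000 0.0000 0.0000 0.0000]
Step 1: x=[5.0400 11.0400 18.0000 24.9800] v=[0.2000 0.2000 0.0000 -0.1000]
Step 2: x=[5.1184 11.1184 18.0008 24.9404] v=[0.3920 0.3920 0.0040 -0.1980]
Step 3: x=[5.2321 11.2321 18.0039 24.8820] v=[0.5683 0.5685 0.0154 -0.2920]
Step 4: x=[5.3765 11.3767 18.0112 24.8060] v=[0.7219 0.7229 0.0367 -0.3798]
Step 5: x=[5.5458 11.5467 18.0250 24.7141] v=[0.8466 0.8498 0.0688 -0.4593]
Step 6: x=[5.7333 11.7358 18.0472 24.6085] v=[0.9376 0.9453 0.1110 -0.5282]
Step 7: x=[5.9316 11.9372 18.0794 24.4916] v=[0.9914 1.0071 0.1610 -0.5843]

Answer: 5.9316 11.9372 18.0794 24.4916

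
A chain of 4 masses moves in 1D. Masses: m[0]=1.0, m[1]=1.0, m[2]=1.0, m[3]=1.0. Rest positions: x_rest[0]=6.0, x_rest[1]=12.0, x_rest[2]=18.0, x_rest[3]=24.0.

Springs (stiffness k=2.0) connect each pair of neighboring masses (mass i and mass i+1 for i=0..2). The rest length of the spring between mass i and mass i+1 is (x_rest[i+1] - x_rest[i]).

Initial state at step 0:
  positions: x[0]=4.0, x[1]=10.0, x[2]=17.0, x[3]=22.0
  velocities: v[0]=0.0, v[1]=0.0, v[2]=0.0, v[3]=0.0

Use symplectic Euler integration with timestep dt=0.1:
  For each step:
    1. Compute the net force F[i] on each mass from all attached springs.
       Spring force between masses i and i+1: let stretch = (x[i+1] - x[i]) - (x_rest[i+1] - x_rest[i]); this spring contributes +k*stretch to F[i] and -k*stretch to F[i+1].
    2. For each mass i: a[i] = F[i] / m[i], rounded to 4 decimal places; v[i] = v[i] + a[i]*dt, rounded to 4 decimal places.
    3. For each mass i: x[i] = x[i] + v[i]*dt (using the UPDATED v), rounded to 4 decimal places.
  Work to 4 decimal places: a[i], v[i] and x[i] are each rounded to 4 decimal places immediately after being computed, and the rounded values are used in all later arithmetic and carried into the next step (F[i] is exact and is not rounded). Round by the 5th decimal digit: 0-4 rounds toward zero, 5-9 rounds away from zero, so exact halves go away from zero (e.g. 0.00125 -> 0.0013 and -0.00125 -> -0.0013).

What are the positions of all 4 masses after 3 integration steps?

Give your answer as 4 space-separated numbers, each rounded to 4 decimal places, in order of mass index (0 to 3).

Step 0: x=[4.0000 10.0000 17.0000 22.0000] v=[0.0000 0.0000 0.0000 0.0000]
Step 1: x=[4.0000 10.0200 16.9600 22.0200] v=[0.0000 0.2000 -0.4000 0.2000]
Step 2: x=[4.0004 10.0584 16.8824 22.0588] v=[0.0040 0.3840 -0.7760 0.3880]
Step 3: x=[4.0020 10.1121 16.7719 22.1141] v=[0.0156 0.5372 -1.1055 0.5527]

Answer: 4.0020 10.1121 16.7719 22.1141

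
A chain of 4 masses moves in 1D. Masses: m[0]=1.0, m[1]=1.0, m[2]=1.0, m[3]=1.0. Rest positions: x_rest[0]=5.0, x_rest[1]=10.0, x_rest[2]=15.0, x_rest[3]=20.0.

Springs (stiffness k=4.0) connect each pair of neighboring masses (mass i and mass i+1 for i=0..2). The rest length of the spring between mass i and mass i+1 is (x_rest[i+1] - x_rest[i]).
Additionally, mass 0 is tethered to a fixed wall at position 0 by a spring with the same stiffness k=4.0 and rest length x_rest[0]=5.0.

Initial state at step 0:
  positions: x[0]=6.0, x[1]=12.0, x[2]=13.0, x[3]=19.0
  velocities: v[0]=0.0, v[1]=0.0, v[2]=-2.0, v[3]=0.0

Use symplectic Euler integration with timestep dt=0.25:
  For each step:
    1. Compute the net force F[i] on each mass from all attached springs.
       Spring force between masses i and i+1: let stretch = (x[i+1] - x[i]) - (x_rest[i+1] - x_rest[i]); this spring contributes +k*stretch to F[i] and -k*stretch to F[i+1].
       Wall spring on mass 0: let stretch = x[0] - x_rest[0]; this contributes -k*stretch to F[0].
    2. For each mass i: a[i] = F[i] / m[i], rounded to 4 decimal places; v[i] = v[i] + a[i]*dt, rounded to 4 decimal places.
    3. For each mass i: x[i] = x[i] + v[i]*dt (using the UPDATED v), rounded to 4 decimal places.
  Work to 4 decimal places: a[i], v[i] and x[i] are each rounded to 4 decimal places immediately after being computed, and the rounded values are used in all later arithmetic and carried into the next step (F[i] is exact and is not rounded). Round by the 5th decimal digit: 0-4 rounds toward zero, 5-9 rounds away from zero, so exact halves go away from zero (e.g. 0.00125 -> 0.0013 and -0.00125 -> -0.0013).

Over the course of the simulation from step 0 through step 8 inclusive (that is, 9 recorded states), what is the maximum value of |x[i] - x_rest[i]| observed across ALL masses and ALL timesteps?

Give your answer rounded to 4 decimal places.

Answer: 2.5923

Derivation:
Step 0: x=[6.0000 12.0000 13.0000 19.0000] v=[0.0000 0.0000 -2.0000 0.0000]
Step 1: x=[6.0000 10.7500 13.7500 18.7500] v=[0.0000 -5.0000 3.0000 -1.0000]
Step 2: x=[5.6875 9.0625 15.0000 18.5000] v=[-1.2500 -6.7500 5.0000 -1.0000]
Step 3: x=[4.7969 8.0156 15.6406 18.6250] v=[-3.5625 -4.1875 2.5625 0.5000]
Step 4: x=[3.5117 8.0703 15.1211 19.2539] v=[-5.1407 0.2188 -2.0781 2.5156]
Step 5: x=[2.4883 8.7481 13.8721 20.0996] v=[-4.0938 2.7110 -4.9961 3.3828]
Step 6: x=[2.4077 9.1419 12.8990 20.6384] v=[-0.3223 1.5752 -3.8926 2.1553]
Step 7: x=[3.4088 8.7914 12.9214 20.4924] v=[4.0042 -1.4019 0.0897 -0.5841]
Step 8: x=[4.9033 8.1278 13.8041 19.7036] v=[5.9780 -2.6545 3.5307 -3.1551]
Max displacement = 2.5923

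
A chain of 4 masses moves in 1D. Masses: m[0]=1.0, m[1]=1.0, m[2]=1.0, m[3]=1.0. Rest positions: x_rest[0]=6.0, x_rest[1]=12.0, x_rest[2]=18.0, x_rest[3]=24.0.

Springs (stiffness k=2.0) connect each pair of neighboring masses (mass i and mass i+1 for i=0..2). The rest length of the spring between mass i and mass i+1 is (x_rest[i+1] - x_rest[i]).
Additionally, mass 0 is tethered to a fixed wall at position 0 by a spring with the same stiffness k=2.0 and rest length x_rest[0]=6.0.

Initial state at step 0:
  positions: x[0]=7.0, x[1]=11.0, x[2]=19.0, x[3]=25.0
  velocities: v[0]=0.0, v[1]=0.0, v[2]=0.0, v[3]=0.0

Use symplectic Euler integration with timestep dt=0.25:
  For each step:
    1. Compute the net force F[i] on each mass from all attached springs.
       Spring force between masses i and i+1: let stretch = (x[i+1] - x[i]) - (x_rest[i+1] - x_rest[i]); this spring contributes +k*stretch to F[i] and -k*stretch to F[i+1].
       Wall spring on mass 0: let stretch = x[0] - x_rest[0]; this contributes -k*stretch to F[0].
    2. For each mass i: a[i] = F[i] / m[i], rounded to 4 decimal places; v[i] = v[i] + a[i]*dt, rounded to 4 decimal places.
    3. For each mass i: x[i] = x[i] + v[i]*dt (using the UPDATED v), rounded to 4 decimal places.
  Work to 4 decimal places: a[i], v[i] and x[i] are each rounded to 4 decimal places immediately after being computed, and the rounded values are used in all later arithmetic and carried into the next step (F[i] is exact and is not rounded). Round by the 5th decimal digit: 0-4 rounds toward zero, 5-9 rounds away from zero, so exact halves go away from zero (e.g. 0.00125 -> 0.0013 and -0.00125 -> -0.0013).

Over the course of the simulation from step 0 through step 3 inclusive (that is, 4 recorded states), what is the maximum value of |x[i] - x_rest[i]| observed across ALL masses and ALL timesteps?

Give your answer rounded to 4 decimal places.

Step 0: x=[7.0000 11.0000 19.0000 25.0000] v=[0.0000 0.0000 0.0000 0.0000]
Step 1: x=[6.6250 11.5000 18.7500 25.0000] v=[-1.5000 2.0000 -1.0000 0.0000]
Step 2: x=[6.0313 12.2969 18.3750 24.9688] v=[-2.3750 3.1875 -1.5000 -0.1250]
Step 3: x=[5.4668 13.0704 18.0645 24.8633] v=[-2.2579 3.0938 -1.2422 -0.4219]
Max displacement = 1.0704

Answer: 1.0704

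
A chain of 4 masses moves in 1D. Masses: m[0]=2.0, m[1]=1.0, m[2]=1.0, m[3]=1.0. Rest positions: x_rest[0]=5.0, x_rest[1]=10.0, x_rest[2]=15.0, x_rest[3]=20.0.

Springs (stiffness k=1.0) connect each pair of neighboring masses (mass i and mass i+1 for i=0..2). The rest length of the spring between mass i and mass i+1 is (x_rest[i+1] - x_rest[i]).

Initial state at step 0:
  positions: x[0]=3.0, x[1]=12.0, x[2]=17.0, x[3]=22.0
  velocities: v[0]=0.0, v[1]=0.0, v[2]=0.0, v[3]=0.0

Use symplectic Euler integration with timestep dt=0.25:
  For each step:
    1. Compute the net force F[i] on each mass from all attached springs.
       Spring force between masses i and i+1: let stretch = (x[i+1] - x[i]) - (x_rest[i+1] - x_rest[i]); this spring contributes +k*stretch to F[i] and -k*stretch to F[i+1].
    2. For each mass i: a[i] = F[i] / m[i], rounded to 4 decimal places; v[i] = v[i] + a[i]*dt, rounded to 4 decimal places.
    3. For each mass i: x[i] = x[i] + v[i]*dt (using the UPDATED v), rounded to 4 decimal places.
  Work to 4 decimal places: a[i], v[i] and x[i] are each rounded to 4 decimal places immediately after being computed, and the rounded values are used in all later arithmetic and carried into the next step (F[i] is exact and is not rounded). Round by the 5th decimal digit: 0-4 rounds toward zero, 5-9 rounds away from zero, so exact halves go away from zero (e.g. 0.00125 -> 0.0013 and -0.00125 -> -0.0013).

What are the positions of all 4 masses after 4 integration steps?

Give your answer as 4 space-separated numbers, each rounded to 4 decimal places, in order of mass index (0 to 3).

Answer: 4.0851 10.0411 16.7954 21.9935

Derivation:
Step 0: x=[3.0000 12.0000 17.0000 22.0000] v=[0.0000 0.0000 0.0000 0.0000]
Step 1: x=[3.1250 11.7500 17.0000 22.0000] v=[0.5000 -1.0000 0.0000 0.0000]
Step 2: x=[3.3633 11.2891 16.9844 22.0000] v=[0.9531 -1.8438 -0.0625 0.0000]
Step 3: x=[3.6930 10.6888 16.9263 21.9990] v=[1.3188 -2.4014 -0.2324 -0.0039]
Step 4: x=[4.0851 10.0411 16.7954 21.9935] v=[1.5683 -2.5910 -0.5236 -0.0221]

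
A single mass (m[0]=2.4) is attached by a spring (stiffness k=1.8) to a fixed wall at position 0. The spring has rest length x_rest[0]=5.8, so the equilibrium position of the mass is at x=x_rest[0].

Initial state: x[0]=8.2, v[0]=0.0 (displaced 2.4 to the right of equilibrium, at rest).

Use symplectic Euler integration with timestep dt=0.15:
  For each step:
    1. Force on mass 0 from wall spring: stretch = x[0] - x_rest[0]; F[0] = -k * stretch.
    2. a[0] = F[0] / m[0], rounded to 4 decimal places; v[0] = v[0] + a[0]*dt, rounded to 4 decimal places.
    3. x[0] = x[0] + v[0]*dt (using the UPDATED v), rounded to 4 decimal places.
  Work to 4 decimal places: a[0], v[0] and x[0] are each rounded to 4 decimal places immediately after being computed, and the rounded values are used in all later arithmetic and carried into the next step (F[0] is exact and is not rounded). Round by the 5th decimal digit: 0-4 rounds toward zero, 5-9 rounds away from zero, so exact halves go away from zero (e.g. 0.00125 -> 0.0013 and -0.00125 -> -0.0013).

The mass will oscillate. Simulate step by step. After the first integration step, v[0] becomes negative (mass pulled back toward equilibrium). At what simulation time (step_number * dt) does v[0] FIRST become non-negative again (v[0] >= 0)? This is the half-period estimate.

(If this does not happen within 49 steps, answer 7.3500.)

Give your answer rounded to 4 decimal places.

Step 0: x=[8.2000] v=[0.0000]
Step 1: x=[8.1595] v=[-0.2700]
Step 2: x=[8.0792] v=[-0.5354]
Step 3: x=[7.9604] v=[-0.7918]
Step 4: x=[7.8052] v=[-1.0348]
Step 5: x=[7.6161] v=[-1.2604]
Step 6: x=[7.3964] v=[-1.4647]
Step 7: x=[7.1498] v=[-1.6443]
Step 8: x=[6.8804] v=[-1.7962]
Step 9: x=[6.5927] v=[-1.9177]
Step 10: x=[6.2917] v=[-2.0069]
Step 11: x=[5.9824] v=[-2.0622]
Step 12: x=[5.6700] v=[-2.0827]
Step 13: x=[5.3598] v=[-2.0681]
Step 14: x=[5.0570] v=[-2.0186]
Step 15: x=[4.7668] v=[-1.9350]
Step 16: x=[4.4940] v=[-1.8188]
Step 17: x=[4.2432] v=[-1.6719]
Step 18: x=[4.0187] v=[-1.4968]
Step 19: x=[3.8242] v=[-1.2964]
Step 20: x=[3.6631] v=[-1.0741]
Step 21: x=[3.5380] v=[-0.8337]
Step 22: x=[3.4511] v=[-0.5792]
Step 23: x=[3.4039] v=[-0.3149]
Step 24: x=[3.3971] v=[-0.0453]
Step 25: x=[3.4309] v=[0.2250]
First v>=0 after going negative at step 25, time=3.7500

Answer: 3.7500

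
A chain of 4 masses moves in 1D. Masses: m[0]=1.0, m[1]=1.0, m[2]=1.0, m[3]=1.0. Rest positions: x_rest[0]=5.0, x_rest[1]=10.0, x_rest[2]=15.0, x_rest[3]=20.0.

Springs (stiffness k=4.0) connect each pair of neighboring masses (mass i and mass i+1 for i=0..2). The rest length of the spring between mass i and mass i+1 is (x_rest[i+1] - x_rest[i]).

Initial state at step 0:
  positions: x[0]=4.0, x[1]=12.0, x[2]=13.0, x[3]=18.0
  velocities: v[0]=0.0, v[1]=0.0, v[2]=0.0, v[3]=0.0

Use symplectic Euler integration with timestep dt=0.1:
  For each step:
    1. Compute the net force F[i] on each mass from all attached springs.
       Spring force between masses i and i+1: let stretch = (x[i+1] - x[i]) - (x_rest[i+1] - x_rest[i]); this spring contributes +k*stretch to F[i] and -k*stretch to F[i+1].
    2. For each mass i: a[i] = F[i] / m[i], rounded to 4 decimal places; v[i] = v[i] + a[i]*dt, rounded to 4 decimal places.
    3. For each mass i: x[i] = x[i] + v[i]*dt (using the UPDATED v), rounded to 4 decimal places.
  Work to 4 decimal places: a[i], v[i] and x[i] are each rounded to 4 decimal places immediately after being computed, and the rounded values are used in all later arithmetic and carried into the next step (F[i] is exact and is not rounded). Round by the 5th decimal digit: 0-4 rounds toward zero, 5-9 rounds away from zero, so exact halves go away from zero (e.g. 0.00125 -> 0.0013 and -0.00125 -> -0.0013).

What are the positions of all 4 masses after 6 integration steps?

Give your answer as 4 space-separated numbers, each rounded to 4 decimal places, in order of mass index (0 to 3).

Answer: 5.5558 8.1363 14.9539 18.3542

Derivation:
Step 0: x=[4.0000 12.0000 13.0000 18.0000] v=[0.0000 0.0000 0.0000 0.0000]
Step 1: x=[4.1200 11.7200 13.1600 18.0000] v=[1.2000 -2.8000 1.6000 0.0000]
Step 2: x=[4.3440 11.1936 13.4560 18.0064] v=[2.2400 -5.2640 2.9600 0.0640]
Step 3: x=[4.6420 10.4837 13.8435 18.0308] v=[2.9798 -7.0989 3.8752 0.2438]
Step 4: x=[4.9737 9.6745 14.2641 18.0877] v=[3.3165 -8.0917 4.2062 0.5689]
Step 5: x=[5.2934 8.8609 14.6541 18.1917] v=[3.1968 -8.1362 3.8998 1.0395]
Step 6: x=[5.5558 8.1363 14.9539 18.3542] v=[2.6238 -7.2459 2.9976 1.6245]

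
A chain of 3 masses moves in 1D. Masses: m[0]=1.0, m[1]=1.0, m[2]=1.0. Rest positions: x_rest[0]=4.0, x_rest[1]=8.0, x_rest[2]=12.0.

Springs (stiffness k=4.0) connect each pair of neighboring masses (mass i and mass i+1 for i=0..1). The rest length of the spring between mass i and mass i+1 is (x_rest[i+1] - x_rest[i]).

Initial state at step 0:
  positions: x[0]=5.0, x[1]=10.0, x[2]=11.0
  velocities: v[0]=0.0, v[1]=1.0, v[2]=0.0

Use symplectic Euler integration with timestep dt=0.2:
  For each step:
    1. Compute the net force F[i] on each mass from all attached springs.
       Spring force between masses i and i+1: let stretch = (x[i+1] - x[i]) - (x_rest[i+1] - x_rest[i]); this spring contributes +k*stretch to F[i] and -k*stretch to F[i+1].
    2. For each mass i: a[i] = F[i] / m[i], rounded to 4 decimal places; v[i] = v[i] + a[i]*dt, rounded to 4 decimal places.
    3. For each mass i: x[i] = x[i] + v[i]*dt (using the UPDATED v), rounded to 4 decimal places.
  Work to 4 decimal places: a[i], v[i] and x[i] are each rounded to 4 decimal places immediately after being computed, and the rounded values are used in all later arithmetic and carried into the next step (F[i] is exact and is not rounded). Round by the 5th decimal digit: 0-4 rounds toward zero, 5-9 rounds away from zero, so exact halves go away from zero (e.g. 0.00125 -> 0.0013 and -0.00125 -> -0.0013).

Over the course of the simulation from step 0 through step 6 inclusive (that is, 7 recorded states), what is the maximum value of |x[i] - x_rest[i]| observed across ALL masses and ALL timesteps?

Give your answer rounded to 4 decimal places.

Answer: 2.1727

Derivation:
Step 0: x=[5.0000 10.0000 11.0000] v=[0.0000 1.0000 0.0000]
Step 1: x=[5.1600 9.5600 11.4800] v=[0.8000 -2.2000 2.4000]
Step 2: x=[5.3840 8.7232 12.2928] v=[1.1200 -4.1840 4.0640]
Step 3: x=[5.5023 7.9233 13.1745] v=[0.5914 -3.9997 4.4083]
Step 4: x=[5.3679 7.5762 13.8560] v=[-0.6718 -1.7355 3.4073]
Step 5: x=[4.9469 7.8805 14.1727] v=[-2.1052 1.5217 1.5835]
Step 6: x=[4.3552 8.7222 14.1226] v=[-2.9583 4.2086 -0.2503]
Max displacement = 2.1727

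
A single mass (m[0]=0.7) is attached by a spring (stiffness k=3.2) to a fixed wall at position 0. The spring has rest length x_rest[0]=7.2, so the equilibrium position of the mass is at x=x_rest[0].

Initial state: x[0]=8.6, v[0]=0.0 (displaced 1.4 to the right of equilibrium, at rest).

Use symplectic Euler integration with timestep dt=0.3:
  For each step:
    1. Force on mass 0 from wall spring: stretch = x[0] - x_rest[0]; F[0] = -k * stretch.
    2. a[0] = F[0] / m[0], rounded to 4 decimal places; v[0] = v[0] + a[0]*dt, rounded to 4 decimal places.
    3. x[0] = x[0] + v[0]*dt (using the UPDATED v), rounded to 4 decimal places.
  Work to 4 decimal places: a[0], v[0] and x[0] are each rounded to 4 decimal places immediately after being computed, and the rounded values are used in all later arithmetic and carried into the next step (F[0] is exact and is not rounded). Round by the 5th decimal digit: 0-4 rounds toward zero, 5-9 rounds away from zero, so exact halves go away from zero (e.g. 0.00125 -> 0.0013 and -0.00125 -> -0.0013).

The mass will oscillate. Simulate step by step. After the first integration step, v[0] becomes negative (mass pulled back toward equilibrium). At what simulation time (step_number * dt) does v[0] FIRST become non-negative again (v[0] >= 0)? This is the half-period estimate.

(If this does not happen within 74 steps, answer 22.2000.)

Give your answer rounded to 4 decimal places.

Step 0: x=[8.6000] v=[0.0000]
Step 1: x=[8.0240] v=[-1.9200]
Step 2: x=[7.1090] v=[-3.0501]
Step 3: x=[6.2314] v=[-2.9253]
Step 4: x=[5.7523] v=[-1.5969]
Step 5: x=[5.8689] v=[0.3885]
First v>=0 after going negative at step 5, time=1.5000

Answer: 1.5000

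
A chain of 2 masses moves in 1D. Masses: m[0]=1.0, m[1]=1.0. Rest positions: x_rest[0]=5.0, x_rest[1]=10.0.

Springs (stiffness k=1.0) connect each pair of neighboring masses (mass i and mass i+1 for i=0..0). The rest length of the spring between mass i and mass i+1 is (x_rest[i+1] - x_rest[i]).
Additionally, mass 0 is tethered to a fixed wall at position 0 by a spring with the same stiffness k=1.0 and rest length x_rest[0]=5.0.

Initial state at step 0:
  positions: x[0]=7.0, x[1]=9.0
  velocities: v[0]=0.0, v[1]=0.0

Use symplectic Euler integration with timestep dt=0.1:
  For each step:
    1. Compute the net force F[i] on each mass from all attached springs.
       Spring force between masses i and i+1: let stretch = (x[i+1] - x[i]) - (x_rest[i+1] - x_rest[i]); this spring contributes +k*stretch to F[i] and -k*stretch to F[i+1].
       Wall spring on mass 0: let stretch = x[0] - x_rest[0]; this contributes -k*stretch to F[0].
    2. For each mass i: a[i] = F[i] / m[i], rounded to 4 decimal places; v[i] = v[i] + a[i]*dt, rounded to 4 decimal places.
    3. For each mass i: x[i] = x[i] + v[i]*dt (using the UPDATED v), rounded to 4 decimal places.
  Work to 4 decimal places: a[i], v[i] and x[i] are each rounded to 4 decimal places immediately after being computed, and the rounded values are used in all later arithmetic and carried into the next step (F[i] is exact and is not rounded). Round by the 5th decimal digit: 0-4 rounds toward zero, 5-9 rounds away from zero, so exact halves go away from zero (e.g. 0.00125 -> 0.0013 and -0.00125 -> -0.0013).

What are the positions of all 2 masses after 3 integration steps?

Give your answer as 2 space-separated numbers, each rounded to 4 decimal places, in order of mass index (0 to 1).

Step 0: x=[7.0000 9.0000] v=[0.0000 0.0000]
Step 1: x=[6.9500 9.0300] v=[-0.5000 0.3000]
Step 2: x=[6.8513 9.0892] v=[-0.9870 0.5920]
Step 3: x=[6.7065 9.1760] v=[-1.4483 0.8682]

Answer: 6.7065 9.1760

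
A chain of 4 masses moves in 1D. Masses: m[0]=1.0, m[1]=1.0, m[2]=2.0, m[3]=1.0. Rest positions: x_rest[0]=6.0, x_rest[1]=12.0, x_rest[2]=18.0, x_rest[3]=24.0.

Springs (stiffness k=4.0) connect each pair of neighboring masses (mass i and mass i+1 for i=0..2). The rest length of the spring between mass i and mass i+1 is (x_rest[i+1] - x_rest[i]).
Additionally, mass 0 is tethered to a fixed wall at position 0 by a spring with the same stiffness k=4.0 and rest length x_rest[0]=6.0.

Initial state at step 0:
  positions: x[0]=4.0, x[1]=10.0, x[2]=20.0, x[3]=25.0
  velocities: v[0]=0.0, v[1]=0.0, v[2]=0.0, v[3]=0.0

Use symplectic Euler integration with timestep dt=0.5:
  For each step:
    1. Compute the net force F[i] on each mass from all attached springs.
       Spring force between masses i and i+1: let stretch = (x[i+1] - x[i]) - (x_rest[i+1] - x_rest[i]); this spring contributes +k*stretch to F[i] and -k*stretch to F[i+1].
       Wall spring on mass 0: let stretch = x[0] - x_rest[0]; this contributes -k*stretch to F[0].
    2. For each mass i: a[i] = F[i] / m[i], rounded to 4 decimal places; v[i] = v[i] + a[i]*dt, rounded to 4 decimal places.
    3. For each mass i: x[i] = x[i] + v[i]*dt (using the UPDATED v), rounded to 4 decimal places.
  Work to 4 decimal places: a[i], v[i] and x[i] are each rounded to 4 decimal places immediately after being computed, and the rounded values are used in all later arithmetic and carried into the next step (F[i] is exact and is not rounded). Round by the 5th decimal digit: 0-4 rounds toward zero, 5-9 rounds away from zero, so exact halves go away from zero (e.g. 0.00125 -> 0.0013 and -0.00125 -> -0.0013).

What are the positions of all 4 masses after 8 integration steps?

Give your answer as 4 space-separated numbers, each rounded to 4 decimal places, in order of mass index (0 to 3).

Step 0: x=[4.0000 10.0000 20.0000 25.0000] v=[0.0000 0.0000 0.0000 0.0000]
Step 1: x=[6.0000 14.0000 17.5000 26.0000] v=[4.0000 8.0000 -5.0000 2.0000]
Step 2: x=[10.0000 13.5000 17.5000 24.5000] v=[8.0000 -1.0000 0.0000 -3.0000]
Step 3: x=[7.5000 13.5000 19.0000 22.0000] v=[-5.0000 0.0000 3.0000 -5.0000]
Step 4: x=[3.5000 13.0000 19.2500 22.5000] v=[-8.0000 -1.0000 0.5000 1.0000]
Step 5: x=[5.5000 9.2500 18.0000 25.7500] v=[4.0000 -7.5000 -2.5000 6.5000]
Step 6: x=[5.7500 10.5000 16.2500 27.2500] v=[0.5000 2.5000 -3.5000 3.0000]
Step 7: x=[5.0000 12.7500 17.1250 23.7500] v=[-1.5000 4.5000 1.7500 -7.0000]
Step 8: x=[7.0000 11.6250 19.1250 19.6250] v=[4.0000 -2.2500 4.0000 -8.2500]

Answer: 7.0000 11.6250 19.1250 19.6250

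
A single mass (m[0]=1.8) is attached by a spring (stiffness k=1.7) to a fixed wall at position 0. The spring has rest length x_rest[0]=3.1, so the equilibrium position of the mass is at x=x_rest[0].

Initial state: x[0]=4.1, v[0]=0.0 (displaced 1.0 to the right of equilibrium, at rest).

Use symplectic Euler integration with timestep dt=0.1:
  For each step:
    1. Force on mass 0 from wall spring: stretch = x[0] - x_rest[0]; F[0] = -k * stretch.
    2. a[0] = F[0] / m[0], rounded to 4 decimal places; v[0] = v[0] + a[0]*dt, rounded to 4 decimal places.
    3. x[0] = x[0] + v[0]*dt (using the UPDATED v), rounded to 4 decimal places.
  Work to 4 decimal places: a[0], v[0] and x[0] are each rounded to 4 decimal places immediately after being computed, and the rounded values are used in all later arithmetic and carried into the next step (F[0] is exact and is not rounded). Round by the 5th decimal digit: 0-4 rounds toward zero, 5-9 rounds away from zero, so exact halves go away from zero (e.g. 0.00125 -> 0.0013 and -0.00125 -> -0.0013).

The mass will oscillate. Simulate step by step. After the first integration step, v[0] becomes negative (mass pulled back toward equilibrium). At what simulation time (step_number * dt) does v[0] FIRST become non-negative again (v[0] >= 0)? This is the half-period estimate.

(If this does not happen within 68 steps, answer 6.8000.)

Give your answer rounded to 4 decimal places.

Step 0: x=[4.1000] v=[0.0000]
Step 1: x=[4.0906] v=[-0.0944]
Step 2: x=[4.0718] v=[-0.1880]
Step 3: x=[4.0438] v=[-0.2798]
Step 4: x=[4.0069] v=[-0.3689]
Step 5: x=[3.9614] v=[-0.4546]
Step 6: x=[3.9078] v=[-0.5360]
Step 7: x=[3.8466] v=[-0.6123]
Step 8: x=[3.7783] v=[-0.6828]
Step 9: x=[3.7036] v=[-0.7469]
Step 10: x=[3.6232] v=[-0.8039]
Step 11: x=[3.5379] v=[-0.8533]
Step 12: x=[3.4484] v=[-0.8947]
Step 13: x=[3.3556] v=[-0.9276]
Step 14: x=[3.2604] v=[-0.9517]
Step 15: x=[3.1637] v=[-0.9669]
Step 16: x=[3.0664] v=[-0.9729]
Step 17: x=[2.9694] v=[-0.9697]
Step 18: x=[2.8737] v=[-0.9574]
Step 19: x=[2.7801] v=[-0.9360]
Step 20: x=[2.6895] v=[-0.9058]
Step 21: x=[2.6028] v=[-0.8670]
Step 22: x=[2.5208] v=[-0.8200]
Step 23: x=[2.4443] v=[-0.7653]
Step 24: x=[2.3740] v=[-0.7034]
Step 25: x=[2.3105] v=[-0.6348]
Step 26: x=[2.2545] v=[-0.5602]
Step 27: x=[2.2065] v=[-0.4804]
Step 28: x=[2.1669] v=[-0.3960]
Step 29: x=[2.1361] v=[-0.3079]
Step 30: x=[2.1144] v=[-0.2169]
Step 31: x=[2.1020] v=[-0.1238]
Step 32: x=[2.0991] v=[-0.0295]
Step 33: x=[2.1056] v=[0.0650]
First v>=0 after going negative at step 33, time=3.3000

Answer: 3.3000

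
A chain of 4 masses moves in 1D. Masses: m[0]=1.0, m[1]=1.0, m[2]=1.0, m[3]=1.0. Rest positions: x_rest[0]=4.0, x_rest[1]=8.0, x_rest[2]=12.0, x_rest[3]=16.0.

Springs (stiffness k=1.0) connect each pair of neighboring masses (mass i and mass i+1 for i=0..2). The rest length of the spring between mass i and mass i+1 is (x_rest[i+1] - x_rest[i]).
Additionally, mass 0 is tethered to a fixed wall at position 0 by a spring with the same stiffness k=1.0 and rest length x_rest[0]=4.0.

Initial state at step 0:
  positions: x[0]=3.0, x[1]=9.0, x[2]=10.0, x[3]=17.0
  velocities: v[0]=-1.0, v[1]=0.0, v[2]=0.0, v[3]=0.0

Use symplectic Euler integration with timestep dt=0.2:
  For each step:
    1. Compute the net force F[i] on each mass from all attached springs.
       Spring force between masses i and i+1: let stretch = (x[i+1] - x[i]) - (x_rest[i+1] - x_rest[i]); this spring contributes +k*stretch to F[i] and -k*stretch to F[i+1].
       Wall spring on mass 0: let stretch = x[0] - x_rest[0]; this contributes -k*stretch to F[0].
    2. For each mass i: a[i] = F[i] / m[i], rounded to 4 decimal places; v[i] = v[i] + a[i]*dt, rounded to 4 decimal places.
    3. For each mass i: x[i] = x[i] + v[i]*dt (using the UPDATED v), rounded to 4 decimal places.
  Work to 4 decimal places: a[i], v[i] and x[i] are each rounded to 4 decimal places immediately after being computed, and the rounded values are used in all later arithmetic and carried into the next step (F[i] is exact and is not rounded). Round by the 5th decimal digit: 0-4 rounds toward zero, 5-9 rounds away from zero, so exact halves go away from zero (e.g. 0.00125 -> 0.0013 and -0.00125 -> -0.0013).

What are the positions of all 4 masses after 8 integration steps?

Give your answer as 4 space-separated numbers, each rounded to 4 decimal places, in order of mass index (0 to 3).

Step 0: x=[3.0000 9.0000 10.0000 17.0000] v=[-1.0000 0.0000 0.0000 0.0000]
Step 1: x=[2.9200 8.8000 10.2400 16.8800] v=[-0.4000 -1.0000 1.2000 -0.6000]
Step 2: x=[2.9584 8.4224 10.6880 16.6544] v=[0.1920 -1.8880 2.2400 -1.1280]
Step 3: x=[3.0970 7.9169 11.2840 16.3501] v=[0.6931 -2.5277 2.9802 -1.5213]
Step 4: x=[3.3045 7.3532 11.9480 16.0032] v=[1.0377 -2.8183 3.3200 -1.7345]
Step 5: x=[3.5418 6.8114 12.5904 15.6541] v=[1.1865 -2.7091 3.2121 -1.7455]
Step 6: x=[3.7682 6.3700 13.1242 15.3425] v=[1.1321 -2.2072 2.6690 -1.5582]
Step 7: x=[3.9480 6.0947 13.4766 15.1021] v=[0.8988 -1.3767 1.7618 -1.2019]
Step 8: x=[4.0557 6.0288 13.5987 14.9567] v=[0.5385 -0.3297 0.6105 -0.7270]

Answer: 4.0557 6.0288 13.5987 14.9567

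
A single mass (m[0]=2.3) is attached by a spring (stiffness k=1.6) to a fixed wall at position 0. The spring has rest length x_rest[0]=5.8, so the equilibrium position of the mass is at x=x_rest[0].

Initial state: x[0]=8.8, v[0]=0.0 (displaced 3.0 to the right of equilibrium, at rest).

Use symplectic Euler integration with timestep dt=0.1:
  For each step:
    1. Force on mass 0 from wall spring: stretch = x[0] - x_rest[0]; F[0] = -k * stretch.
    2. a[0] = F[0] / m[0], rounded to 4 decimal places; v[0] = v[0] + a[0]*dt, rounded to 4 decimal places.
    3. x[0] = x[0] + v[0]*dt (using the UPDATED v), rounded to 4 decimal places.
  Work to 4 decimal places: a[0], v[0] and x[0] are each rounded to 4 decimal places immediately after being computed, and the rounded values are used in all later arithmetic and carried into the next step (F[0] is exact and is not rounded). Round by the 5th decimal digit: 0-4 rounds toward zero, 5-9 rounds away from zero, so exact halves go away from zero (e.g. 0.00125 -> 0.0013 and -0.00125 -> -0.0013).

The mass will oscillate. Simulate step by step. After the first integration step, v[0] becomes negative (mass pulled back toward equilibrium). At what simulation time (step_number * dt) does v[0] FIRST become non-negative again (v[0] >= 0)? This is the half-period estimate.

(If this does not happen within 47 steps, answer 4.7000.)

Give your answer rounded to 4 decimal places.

Step 0: x=[8.8000] v=[0.0000]
Step 1: x=[8.7791] v=[-0.2087]
Step 2: x=[8.7375] v=[-0.4159]
Step 3: x=[8.6755] v=[-0.6203]
Step 4: x=[8.5935] v=[-0.8203]
Step 5: x=[8.4920] v=[-1.0146]
Step 6: x=[8.3718] v=[-1.2019]
Step 7: x=[8.2337] v=[-1.3808]
Step 8: x=[8.0787] v=[-1.5501]
Step 9: x=[7.9078] v=[-1.7086]
Step 10: x=[7.7223] v=[-1.8552]
Step 11: x=[7.5234] v=[-1.9889]
Step 12: x=[7.3125] v=[-2.1088]
Step 13: x=[7.0911] v=[-2.2140]
Step 14: x=[6.8607] v=[-2.3038]
Step 15: x=[6.6229] v=[-2.3776]
Step 16: x=[6.3794] v=[-2.4349]
Step 17: x=[6.1319] v=[-2.4752]
Step 18: x=[5.8821] v=[-2.4983]
Step 19: x=[5.6317] v=[-2.5040]
Step 20: x=[5.3825] v=[-2.4923]
Step 21: x=[5.1362] v=[-2.4633]
Step 22: x=[4.8945] v=[-2.4171]
Step 23: x=[4.6591] v=[-2.3541]
Step 24: x=[4.4316] v=[-2.2747]
Step 25: x=[4.2137] v=[-2.1795]
Step 26: x=[4.0068] v=[-2.0692]
Step 27: x=[3.8124] v=[-1.9445]
Step 28: x=[3.6318] v=[-1.8062]
Step 29: x=[3.4663] v=[-1.6554]
Step 30: x=[3.3170] v=[-1.4931]
Step 31: x=[3.1850] v=[-1.3204]
Step 32: x=[3.0712] v=[-1.1385]
Step 33: x=[2.9763] v=[-0.9487]
Step 34: x=[2.9011] v=[-0.7523]
Step 35: x=[2.8460] v=[-0.5506]
Step 36: x=[2.8115] v=[-0.3451]
Step 37: x=[2.7978] v=[-0.1372]
Step 38: x=[2.8050] v=[0.0717]
First v>=0 after going negative at step 38, time=3.8000

Answer: 3.8000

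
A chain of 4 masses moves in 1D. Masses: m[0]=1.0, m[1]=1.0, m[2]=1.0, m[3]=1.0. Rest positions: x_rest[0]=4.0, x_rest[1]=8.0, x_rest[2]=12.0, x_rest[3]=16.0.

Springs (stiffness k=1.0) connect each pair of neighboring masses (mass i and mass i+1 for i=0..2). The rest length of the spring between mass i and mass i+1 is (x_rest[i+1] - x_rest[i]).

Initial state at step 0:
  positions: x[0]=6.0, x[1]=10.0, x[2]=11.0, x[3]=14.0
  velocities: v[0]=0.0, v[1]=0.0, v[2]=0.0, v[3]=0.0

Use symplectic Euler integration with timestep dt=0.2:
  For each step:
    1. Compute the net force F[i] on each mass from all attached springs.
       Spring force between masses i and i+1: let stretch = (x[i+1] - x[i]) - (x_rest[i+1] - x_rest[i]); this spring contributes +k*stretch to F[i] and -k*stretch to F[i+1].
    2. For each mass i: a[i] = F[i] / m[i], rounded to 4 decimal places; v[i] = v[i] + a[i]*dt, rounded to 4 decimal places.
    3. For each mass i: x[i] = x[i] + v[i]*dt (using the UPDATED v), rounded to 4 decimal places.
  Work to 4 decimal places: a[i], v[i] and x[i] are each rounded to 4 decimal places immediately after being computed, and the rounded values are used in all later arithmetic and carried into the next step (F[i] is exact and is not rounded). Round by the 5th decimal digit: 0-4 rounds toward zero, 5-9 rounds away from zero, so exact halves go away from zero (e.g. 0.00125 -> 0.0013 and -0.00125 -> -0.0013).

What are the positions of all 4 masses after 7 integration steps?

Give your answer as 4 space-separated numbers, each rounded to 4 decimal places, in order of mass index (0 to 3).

Step 0: x=[6.0000 10.0000 11.0000 14.0000] v=[0.0000 0.0000 0.0000 0.0000]
Step 1: x=[6.0000 9.8800 11.0800 14.0400] v=[0.0000 -0.6000 0.4000 0.2000]
Step 2: x=[5.9952 9.6528 11.2304 14.1216] v=[-0.0240 -1.1360 0.7520 0.4080]
Step 3: x=[5.9767 9.3424 11.4333 14.2476] v=[-0.0925 -1.5520 1.0147 0.6298]
Step 4: x=[5.9328 8.9810 11.6652 14.4210] v=[-0.2194 -1.8070 1.1594 0.8669]
Step 5: x=[5.8508 8.6050 11.8999 14.6441] v=[-0.4098 -1.8798 1.1737 1.1157]
Step 6: x=[5.7190 8.2507 12.1126 14.9175] v=[-0.6590 -1.7717 1.0636 1.3669]
Step 7: x=[5.5285 7.9496 12.2830 15.2387] v=[-0.9527 -1.5057 0.8522 1.6059]

Answer: 5.5285 7.9496 12.2830 15.2387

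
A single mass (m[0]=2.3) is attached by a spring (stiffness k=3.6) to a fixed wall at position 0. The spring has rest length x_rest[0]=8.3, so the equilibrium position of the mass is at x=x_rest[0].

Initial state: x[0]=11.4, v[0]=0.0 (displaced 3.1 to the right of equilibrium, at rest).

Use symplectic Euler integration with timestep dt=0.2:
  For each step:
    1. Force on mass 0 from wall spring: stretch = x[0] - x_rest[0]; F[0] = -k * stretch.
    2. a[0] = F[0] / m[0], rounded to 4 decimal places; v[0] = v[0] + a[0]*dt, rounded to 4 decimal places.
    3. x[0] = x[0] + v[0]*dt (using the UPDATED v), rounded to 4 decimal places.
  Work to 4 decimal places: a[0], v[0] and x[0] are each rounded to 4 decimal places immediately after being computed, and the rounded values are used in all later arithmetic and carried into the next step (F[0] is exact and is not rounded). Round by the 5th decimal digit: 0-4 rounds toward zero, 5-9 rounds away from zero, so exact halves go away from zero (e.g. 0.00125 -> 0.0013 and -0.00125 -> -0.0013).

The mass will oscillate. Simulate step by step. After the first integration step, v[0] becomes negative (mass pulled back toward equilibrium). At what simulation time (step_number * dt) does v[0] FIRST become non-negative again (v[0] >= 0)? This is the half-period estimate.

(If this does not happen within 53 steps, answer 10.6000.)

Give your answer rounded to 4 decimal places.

Step 0: x=[11.4000] v=[0.0000]
Step 1: x=[11.2059] v=[-0.9704]
Step 2: x=[10.8299] v=[-1.8801]
Step 3: x=[10.2955] v=[-2.6721]
Step 4: x=[9.6361] v=[-3.2968]
Step 5: x=[8.8931] v=[-3.7151]
Step 6: x=[8.1129] v=[-3.9008]
Step 7: x=[7.3445] v=[-3.8422]
Step 8: x=[6.6359] v=[-3.5431]
Step 9: x=[6.0315] v=[-3.0222]
Step 10: x=[5.5691] v=[-2.3121]
Step 11: x=[5.2777] v=[-1.4572]
Step 12: x=[5.1755] v=[-0.5111]
Step 13: x=[5.2689] v=[0.4670]
First v>=0 after going negative at step 13, time=2.6000

Answer: 2.6000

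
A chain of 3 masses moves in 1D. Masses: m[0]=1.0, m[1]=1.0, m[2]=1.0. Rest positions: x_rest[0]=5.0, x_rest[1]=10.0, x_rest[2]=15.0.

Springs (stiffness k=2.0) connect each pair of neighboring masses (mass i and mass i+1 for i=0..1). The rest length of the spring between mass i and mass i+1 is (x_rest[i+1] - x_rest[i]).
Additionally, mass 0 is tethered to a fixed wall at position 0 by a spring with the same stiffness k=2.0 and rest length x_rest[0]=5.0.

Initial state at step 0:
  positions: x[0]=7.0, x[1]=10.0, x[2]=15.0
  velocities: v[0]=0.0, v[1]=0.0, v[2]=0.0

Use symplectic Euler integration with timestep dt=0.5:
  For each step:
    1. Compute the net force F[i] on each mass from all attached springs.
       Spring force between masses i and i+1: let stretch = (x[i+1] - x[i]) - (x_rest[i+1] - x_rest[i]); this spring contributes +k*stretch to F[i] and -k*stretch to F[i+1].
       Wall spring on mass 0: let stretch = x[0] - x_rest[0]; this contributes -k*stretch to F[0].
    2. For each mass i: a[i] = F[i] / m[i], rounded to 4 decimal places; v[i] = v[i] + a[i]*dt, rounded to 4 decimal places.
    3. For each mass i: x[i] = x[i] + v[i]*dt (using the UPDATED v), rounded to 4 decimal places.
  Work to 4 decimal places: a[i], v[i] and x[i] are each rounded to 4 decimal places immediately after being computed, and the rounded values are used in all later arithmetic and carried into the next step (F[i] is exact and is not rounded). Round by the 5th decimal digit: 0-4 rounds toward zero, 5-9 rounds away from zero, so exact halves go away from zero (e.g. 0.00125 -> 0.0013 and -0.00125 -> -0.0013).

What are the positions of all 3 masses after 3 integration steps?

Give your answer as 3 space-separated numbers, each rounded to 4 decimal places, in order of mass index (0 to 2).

Step 0: x=[7.0000 10.0000 15.0000] v=[0.0000 0.0000 0.0000]
Step 1: x=[5.0000 11.0000 15.0000] v=[-4.0000 2.0000 0.0000]
Step 2: x=[3.5000 11.0000 15.5000] v=[-3.0000 0.0000 1.0000]
Step 3: x=[4.0000 9.5000 16.2500] v=[1.0000 -3.0000 1.5000]

Answer: 4.0000 9.5000 16.2500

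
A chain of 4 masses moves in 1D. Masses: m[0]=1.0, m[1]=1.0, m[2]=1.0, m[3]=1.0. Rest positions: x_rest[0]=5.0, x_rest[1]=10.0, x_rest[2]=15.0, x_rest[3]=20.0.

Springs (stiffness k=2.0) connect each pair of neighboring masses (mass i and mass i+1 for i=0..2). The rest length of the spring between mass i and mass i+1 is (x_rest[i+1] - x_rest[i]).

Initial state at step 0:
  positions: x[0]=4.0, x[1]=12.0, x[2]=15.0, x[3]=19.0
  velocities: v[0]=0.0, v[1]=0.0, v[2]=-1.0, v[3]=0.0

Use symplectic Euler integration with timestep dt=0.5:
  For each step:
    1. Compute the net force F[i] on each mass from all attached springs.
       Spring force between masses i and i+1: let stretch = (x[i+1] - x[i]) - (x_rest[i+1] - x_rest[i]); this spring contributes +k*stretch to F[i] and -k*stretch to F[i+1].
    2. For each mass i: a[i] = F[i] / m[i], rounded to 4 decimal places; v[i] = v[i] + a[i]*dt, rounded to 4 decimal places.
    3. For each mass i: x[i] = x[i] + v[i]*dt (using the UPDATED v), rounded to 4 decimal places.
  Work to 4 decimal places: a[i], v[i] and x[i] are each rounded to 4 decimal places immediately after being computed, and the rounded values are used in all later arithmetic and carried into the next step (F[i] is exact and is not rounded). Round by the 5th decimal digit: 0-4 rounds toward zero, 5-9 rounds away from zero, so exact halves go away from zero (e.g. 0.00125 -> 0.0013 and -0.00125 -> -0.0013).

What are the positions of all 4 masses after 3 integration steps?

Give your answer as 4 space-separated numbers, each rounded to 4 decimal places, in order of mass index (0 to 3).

Answer: 5.6250 8.7500 13.5000 20.6250

Derivation:
Step 0: x=[4.0000 12.0000 15.0000 19.0000] v=[0.0000 0.0000 -1.0000 0.0000]
Step 1: x=[5.5000 9.5000 15.0000 19.5000] v=[3.0000 -5.0000 0.0000 1.0000]
Step 2: x=[6.5000 7.7500 14.5000 20.2500] v=[2.0000 -3.5000 -1.0000 1.5000]
Step 3: x=[5.6250 8.7500 13.5000 20.6250] v=[-1.7500 2.0000 -2.0000 0.7500]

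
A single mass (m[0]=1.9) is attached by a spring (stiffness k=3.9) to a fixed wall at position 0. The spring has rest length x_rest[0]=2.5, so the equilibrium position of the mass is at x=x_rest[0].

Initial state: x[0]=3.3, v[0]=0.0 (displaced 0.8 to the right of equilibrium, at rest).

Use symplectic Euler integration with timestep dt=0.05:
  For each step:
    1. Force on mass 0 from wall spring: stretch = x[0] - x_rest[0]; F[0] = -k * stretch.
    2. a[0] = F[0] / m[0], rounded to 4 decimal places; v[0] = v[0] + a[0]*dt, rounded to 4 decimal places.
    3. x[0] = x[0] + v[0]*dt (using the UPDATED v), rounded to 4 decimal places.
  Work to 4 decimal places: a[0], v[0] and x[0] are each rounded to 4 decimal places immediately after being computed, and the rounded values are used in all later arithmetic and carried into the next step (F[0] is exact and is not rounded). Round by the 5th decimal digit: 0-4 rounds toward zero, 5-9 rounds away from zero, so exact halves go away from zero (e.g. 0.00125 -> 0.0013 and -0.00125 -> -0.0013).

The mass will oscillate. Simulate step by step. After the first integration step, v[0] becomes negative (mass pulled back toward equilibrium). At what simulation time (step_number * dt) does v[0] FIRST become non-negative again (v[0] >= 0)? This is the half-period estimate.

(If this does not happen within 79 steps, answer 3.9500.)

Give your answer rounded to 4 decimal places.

Step 0: x=[3.3000] v=[0.0000]
Step 1: x=[3.2959] v=[-0.0821]
Step 2: x=[3.2877] v=[-0.1638]
Step 3: x=[3.2755] v=[-0.2446]
Step 4: x=[3.2593] v=[-0.3242]
Step 5: x=[3.2392] v=[-0.4021]
Step 6: x=[3.2153] v=[-0.4780]
Step 7: x=[3.1877] v=[-0.5514]
Step 8: x=[3.1566] v=[-0.6220]
Step 9: x=[3.1221] v=[-0.6894]
Step 10: x=[3.0844] v=[-0.7532]
Step 11: x=[3.0437] v=[-0.8132]
Step 12: x=[3.0003] v=[-0.8690]
Step 13: x=[2.9543] v=[-0.9203]
Step 14: x=[2.9060] v=[-0.9669]
Step 15: x=[2.8556] v=[-1.0086]
Step 16: x=[2.8033] v=[-1.0451]
Step 17: x=[2.7495] v=[-1.0762]
Step 18: x=[2.6944] v=[-1.1018]
Step 19: x=[2.6383] v=[-1.1218]
Step 20: x=[2.5815] v=[-1.1360]
Step 21: x=[2.5243] v=[-1.1444]
Step 22: x=[2.4670] v=[-1.1469]
Step 23: x=[2.4098] v=[-1.1435]
Step 24: x=[2.3531] v=[-1.1342]
Step 25: x=[2.2971] v=[-1.1191]
Step 26: x=[2.2422] v=[-1.0983]
Step 27: x=[2.1886] v=[-1.0718]
Step 28: x=[2.1366] v=[-1.0398]
Step 29: x=[2.0865] v=[-1.0025]
Step 30: x=[2.0385] v=[-0.9601]
Step 31: x=[1.9929] v=[-0.9127]
Step 32: x=[1.9499] v=[-0.8607]
Step 33: x=[1.9097] v=[-0.8042]
Step 34: x=[1.8725] v=[-0.7436]
Step 35: x=[1.8385] v=[-0.6792]
Step 36: x=[1.8079] v=[-0.6113]
Step 37: x=[1.7809] v=[-0.5403]
Step 38: x=[1.7576] v=[-0.4665]
Step 39: x=[1.7381] v=[-0.3903]
Step 40: x=[1.7225] v=[-0.3121]
Step 41: x=[1.7109] v=[-0.2323]
Step 42: x=[1.7033] v=[-0.1513]
Step 43: x=[1.6998] v=[-0.0695]
Step 44: x=[1.7004] v=[0.0126]
First v>=0 after going negative at step 44, time=2.2000

Answer: 2.2000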